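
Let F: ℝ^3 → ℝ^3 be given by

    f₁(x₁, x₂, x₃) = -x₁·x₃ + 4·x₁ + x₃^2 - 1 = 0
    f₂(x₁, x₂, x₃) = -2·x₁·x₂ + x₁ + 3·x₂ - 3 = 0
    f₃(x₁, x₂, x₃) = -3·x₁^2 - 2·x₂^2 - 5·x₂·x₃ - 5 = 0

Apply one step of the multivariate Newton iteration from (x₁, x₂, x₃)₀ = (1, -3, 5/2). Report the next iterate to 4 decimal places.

(-1.0077, 16.0538, 1.5654)

At (1, -3, 5/2): F = (6.7500, -5.0000, 11.5000).
Jacobian J = [[-x₃ + 4, 0, -x₁ + 2·x₃], [-2·x₂ + 1, -2·x₁ + 3, 0], [-6·x₁, -4·x₂ - 5·x₃, -5·x₂]].
At the point, J = [[1.5000, 0.0000, 4.0000], [7.0000, 1.0000, 0.0000], [-6.0000, -0.5000, 15.0000]] (det J = 32.5000).
Solving J·Δ = −F gives Δ = (-2.0077, 19.0538, -0.9346).
Then the next iterate is (x₁, x₂, x₃)₁ = (-1.0077, 16.0538, 1.5654).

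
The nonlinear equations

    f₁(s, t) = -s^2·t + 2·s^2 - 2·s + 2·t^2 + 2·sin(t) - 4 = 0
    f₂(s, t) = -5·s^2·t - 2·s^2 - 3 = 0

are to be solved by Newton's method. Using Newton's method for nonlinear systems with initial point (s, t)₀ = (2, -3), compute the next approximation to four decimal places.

(1.5014, -1.8463)

At (2, -3): F = (29.717760, 49.0000).
Jacobian J = [[-2·s·t + 4·s - 2, -s^2 + 4·t + 2·cos(t)], [-10·s·t - 4·s, -5·s^2]].
At the point, J = [[18.0000, -17.979985], [52.0000, -20.0000]] (det J = 574.959220).
Solving J·Δ = −F gives Δ = (-0.4986, 1.1537).
Then the next iterate is (s, t)₁ = (1.5014, -1.8463).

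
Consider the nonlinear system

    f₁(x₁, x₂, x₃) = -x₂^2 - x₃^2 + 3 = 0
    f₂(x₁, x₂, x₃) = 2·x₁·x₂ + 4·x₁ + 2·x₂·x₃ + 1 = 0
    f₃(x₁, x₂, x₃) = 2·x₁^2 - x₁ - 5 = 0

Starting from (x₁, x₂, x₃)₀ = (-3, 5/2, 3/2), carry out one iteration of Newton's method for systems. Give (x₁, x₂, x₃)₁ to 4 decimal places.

(-1.7692, 1.0362, 2.1063)

At (-3, 5/2, 3/2): F = (-5.5000, -18.5000, 16.0000).
Jacobian J = [[0, -2·x₂, -2·x₃], [2·x₂ + 4, 2·x₁ + 2·x₃, 2·x₂], [4·x₁ - 1, 0, 0]].
At the point, J = [[0.0000, -5.0000, -3.0000], [9.0000, -3.0000, 5.0000], [-13.0000, 0.0000, 0.0000]] (det J = 442.0000).
Solving J·Δ = −F gives Δ = (1.2308, -1.4638, 0.6063).
Then the next iterate is (x₁, x₂, x₃)₁ = (-1.7692, 1.0362, 2.1063).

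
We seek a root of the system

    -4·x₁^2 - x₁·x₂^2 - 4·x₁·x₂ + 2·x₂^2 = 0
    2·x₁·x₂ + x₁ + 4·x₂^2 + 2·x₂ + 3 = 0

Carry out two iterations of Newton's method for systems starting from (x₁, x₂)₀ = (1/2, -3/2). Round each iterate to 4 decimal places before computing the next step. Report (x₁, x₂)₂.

At (1/2, -3/2): F = (5.3750, 8.0000).
Jacobian J = [[-8·x₁ - x₂^2 - 4·x₂, -2·x₁·x₂ - 4·x₁ + 4·x₂], [2·x₂ + 1, 2·x₁ + 8·x₂ + 2]].
At the point, J = [[-0.2500, -6.5000], [-2.0000, -9.0000]] (det J = -10.7500).
Solving J·Δ = −F gives Δ = (0.3372, 0.8140).
Then the next iterate is (x₁, x₂)₁ = (0.8372, -0.6860).
Round to (0.8372, -0.6860) and repeat: F = (0.040870, 3.198946), J = [[-4.424196, -4.944162], [-0.3720, -1.8136]].
Δ = (-2.5454, 2.2860), so (x₁, x₂)₂ = (-1.7082, 1.6000).

(-1.7082, 1.6000)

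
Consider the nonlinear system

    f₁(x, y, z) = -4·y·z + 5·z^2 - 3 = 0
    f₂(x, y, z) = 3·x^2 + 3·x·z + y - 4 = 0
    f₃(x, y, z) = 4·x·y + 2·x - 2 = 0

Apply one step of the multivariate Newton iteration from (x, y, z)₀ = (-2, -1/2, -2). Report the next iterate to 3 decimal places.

(-1.134, -0.750, -1.389)

At (-2, -1/2, -2): F = (13.000, 19.500, -2.000).
Jacobian J = [[0, -4·z, -4·y + 10·z], [6·x + 3·z, 1, 3·x], [4·y + 2, 4·x, 0]].
At the point, J = [[0.000, 8.000, -18.000], [-18.000, 1.000, -6.000], [0.000, -8.000, 0.000]] (det J = -2592.000).
Solving J·Δ = −F gives Δ = (0.866, -0.250, 0.611).
Then the next iterate is (x, y, z)₁ = (-1.134, -0.750, -1.389).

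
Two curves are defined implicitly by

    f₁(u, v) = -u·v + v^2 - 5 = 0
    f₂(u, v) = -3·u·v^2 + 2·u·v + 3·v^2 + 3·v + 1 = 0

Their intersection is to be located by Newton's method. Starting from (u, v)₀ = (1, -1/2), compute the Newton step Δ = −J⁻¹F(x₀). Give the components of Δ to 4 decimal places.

At (1, -1/2): F = (-4.2500, -1.5000).
Jacobian J = [[-v, -u + 2·v], [-3·v^2 + 2·v, -6·u·v + 2·u + 6·v + 3]].
At the point, J = [[0.5000, -2.0000], [-1.7500, 5.0000]] (det J = -1.0000).
Solving J·Δ = −F gives Δ = (-24.2500, -8.1875).

(-24.2500, -8.1875)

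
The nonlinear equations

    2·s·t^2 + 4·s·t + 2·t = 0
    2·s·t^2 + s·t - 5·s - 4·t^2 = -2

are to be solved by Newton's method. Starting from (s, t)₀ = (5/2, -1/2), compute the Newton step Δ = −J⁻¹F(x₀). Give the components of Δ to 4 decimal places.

(-2.2405, 0.1985)

At (5/2, -1/2): F = (-4.7500, -11.5000).
Jacobian J = [[2·t^2 + 4·t, 4·s·t + 4·s + 2], [2·t^2 + t - 5, 4·s·t + s - 8·t]].
At the point, J = [[-1.5000, 7.0000], [-5.0000, 1.5000]] (det J = 32.7500).
Solving J·Δ = −F gives Δ = (-2.2405, 0.1985).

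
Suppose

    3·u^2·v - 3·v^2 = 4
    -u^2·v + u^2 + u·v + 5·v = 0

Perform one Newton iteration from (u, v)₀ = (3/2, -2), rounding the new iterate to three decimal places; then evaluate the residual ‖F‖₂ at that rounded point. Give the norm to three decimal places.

7.627

At (3/2, -2): F = (-29.500, -6.250).
Jacobian J = [[6·u·v, 3·u^2 - 6·v], [-2·u·v + 2·u + v, -u^2 + u + 5]].
At the point, J = [[-18.000, 18.750], [7.000, 4.250]] (det J = -207.750).
Solving J·Δ = −F gives Δ = (-0.039, 1.535).
Then the next iterate is (u, v)₁ = (1.461, -0.465).
Re-evaluating at (1.461, -0.465): F = (-7.62633, 0.12271), so ‖F‖₂ = 7.627.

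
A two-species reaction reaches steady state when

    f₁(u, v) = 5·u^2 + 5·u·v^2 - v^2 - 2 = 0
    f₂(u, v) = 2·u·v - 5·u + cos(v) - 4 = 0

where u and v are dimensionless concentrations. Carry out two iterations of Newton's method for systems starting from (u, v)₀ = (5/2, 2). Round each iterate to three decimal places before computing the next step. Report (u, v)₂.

(-5.261, -15.864)

At (5/2, 2): F = (75.250, -6.91615).
Jacobian J = [[10·u + 5·v^2, 10·u·v - 2·v], [2·v - 5, 2·u - sin(v)]].
At the point, J = [[45.000, 46.000], [-1.000, 4.09070]] (det J = 230.08162).
Solving J·Δ = −F gives Δ = (-2.721, 1.026).
Then the next iterate is (u, v)₁ = (-0.221, 3.026).
Round to (-0.221, 3.026) and repeat: F = (-21.03060, -5.22582), J = [[43.57338, -12.73946], [1.052, -0.55734]].
Δ = (-5.040, -18.890), so (u, v)₂ = (-5.261, -15.864).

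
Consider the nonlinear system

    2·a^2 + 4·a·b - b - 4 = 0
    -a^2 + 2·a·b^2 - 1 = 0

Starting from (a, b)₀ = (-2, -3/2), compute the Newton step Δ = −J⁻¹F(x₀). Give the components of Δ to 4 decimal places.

(0.9180, 0.5164)

At (-2, -3/2): F = (17.5000, -14.0000).
Jacobian J = [[4·a + 4·b, 4·a - 1], [-2·a + 2·b^2, 4·a·b]].
At the point, J = [[-14.0000, -9.0000], [8.5000, 12.0000]] (det J = -91.5000).
Solving J·Δ = −F gives Δ = (0.9180, 0.5164).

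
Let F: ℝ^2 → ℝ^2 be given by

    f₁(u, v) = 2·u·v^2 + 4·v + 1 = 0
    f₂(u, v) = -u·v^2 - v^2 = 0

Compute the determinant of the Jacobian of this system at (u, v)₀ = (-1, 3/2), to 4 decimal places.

-4.5000

J = [[2·v^2, 4·u·v + 4], [-v^2, -2·u·v - 2·v]].
At the point, J = [[4.5000, -2.0000], [-2.2500, 0.0000]].
det J = -4.5000.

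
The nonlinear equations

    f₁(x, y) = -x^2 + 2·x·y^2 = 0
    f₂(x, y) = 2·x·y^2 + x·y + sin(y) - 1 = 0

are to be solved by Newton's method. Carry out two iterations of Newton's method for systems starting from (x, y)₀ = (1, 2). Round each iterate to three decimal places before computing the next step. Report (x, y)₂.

(0.072, 1.423)

At (1, 2): F = (7.000, 9.90930).
Jacobian J = [[-2·x + 2·y^2, 4·x·y], [2·y^2 + y, 4·x·y + x + cos(y)]].
At the point, J = [[6.000, 8.000], [10.000, 8.58385]] (det J = -28.49688).
Solving J·Δ = −F gives Δ = (-0.673, -0.370).
Then the next iterate is (x, y)₁ = (0.327, 1.630).
Round to (0.327, 1.630) and repeat: F = (1.63068, 2.26887), J = [[4.65980, 2.13204], [6.94380, 2.39987]].
Δ = (-0.255, -0.207), so (x, y)₂ = (0.072, 1.423).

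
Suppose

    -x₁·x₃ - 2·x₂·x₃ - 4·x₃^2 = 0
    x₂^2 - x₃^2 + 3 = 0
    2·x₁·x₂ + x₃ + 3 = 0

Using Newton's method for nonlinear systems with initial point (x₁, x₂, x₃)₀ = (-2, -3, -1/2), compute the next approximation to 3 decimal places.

At (-2, -3, -1/2): F = (-5.000, 11.750, 14.500).
Jacobian J = [[-x₃, -2·x₃, -x₁ - 2·x₂ - 8·x₃], [0, 2·x₂, -2·x₃], [2·x₂, 2·x₁, 1]].
At the point, J = [[0.500, 1.000, 12.000], [0.000, -6.000, 1.000], [-6.000, -4.000, 1.000]] (det J = -439.000).
Solving J·Δ = −F gives Δ = (1.122, 1.992, 0.204).
Then the next iterate is (x₁, x₂, x₃)₁ = (-0.878, -1.008, -0.296).

(-0.878, -1.008, -0.296)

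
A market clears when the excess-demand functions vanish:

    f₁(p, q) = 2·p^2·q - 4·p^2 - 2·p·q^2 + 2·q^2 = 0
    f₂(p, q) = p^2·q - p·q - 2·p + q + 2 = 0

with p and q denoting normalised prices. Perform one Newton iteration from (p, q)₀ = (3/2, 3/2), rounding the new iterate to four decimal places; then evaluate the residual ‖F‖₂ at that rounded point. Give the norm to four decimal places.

At (3/2, 3/2): F = (-4.5000, 1.6250).
Jacobian J = [[4·p·q - 8·p - 2·q^2, 2·p^2 - 4·p·q + 4·q], [2·p·q - q - 2, p^2 - p + 1]].
At the point, J = [[-7.5000, 1.5000], [1.0000, 1.7500]] (det J = -14.6250).
Solving J·Δ = −F gives Δ = (-0.7051, -0.5256).
Then the next iterate is (p, q)₁ = (0.7949, 0.9744).
Re-evaluating at (0.7949, 0.9744): F = (-0.906617, 1.225740), so ‖F‖₂ = 1.5246.

1.5246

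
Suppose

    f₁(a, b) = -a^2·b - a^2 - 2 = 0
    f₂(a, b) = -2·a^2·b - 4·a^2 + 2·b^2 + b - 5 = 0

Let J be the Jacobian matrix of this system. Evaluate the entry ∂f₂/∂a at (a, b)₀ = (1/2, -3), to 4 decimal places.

∂f₂/∂a = -4·a·b - 8·a.
At (1/2, -3) this is 2.0000.

2.0000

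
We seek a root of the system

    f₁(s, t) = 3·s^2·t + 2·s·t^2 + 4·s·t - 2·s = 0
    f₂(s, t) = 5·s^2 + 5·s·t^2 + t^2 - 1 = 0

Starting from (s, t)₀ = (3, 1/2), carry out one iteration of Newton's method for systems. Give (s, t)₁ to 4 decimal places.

(1.4692, 0.4898)

At (3, 1/2): F = (15.0000, 48.0000).
Jacobian J = [[6·s·t + 2·t^2 + 4·t - 2, 3·s^2 + 4·s·t + 4·s], [10·s + 5·t^2, 10·s·t + 2·t]].
At the point, J = [[9.5000, 45.0000], [31.2500, 16.0000]] (det J = -1254.2500).
Solving J·Δ = −F gives Δ = (-1.5308, -0.0102).
Then the next iterate is (s, t)₁ = (1.4692, 0.4898).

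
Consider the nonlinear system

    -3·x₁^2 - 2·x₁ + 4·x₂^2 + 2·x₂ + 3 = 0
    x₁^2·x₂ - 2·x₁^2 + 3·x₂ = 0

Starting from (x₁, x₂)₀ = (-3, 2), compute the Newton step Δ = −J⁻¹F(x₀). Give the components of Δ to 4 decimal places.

(0.4375, -0.5000)

At (-3, 2): F = (2.0000, 6.0000).
Jacobian J = [[-6·x₁ - 2, 8·x₂ + 2], [2·x₁·x₂ - 4·x₁, x₁^2 + 3]].
At the point, J = [[16.0000, 18.0000], [0.0000, 12.0000]] (det J = 192.0000).
Solving J·Δ = −F gives Δ = (0.4375, -0.5000).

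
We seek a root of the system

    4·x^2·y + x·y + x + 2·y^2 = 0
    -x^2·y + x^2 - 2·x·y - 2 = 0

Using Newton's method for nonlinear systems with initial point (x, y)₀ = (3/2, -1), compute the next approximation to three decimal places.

At (3/2, -1): F = (-7.000, 5.500).
Jacobian J = [[8·x·y + y + 1, 4·x^2 + x + 4·y], [-2·x·y + 2·x - 2·y, -x^2 - 2·x]].
At the point, J = [[-12.000, 6.500], [8.000, -5.250]] (det J = 11.000).
Solving J·Δ = −F gives Δ = (-0.091, 0.909).
Then the next iterate is (x, y)₁ = (1.409, -0.091).

(1.409, -0.091)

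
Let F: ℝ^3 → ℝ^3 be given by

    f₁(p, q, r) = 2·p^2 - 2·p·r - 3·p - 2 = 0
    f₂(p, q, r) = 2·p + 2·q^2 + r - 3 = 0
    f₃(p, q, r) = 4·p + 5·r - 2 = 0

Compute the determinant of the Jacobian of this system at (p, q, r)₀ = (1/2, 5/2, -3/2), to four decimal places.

J = [[4·p - 2·r - 3, 0, -2·p], [2, 4·q, 1], [4, 0, 5]].
At the point, J = [[2.0000, 0.0000, -1.0000], [2.0000, 10.0000, 1.0000], [4.0000, 0.0000, 5.0000]].
det J = 140.0000.

140.0000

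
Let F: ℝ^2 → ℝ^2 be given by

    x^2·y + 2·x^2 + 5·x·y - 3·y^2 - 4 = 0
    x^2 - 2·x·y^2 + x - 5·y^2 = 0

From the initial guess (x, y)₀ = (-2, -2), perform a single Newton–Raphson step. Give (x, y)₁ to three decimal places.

At (-2, -2): F = (4.000, -2.000).
Jacobian J = [[2·x·y + 4·x + 5·y, x^2 + 5·x - 6·y], [2·x - 2·y^2 + 1, -4·x·y - 10·y]].
At the point, J = [[-10.000, 6.000], [-11.000, 4.000]] (det J = 26.000).
Solving J·Δ = −F gives Δ = (-1.077, -2.462).
Then the next iterate is (x, y)₁ = (-3.077, -4.462).

(-3.077, -4.462)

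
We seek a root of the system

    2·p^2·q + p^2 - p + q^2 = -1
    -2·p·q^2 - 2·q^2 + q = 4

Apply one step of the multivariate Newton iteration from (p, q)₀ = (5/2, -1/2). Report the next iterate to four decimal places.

At (5/2, -1/2): F = (-1.2500, -6.2500).
Jacobian J = [[4·p·q + 2·p - 1, 2·p^2 + 2·q], [-2·q^2, -4·p·q - 4·q + 1]].
At the point, J = [[-1.0000, 11.5000], [-0.5000, 8.0000]] (det J = -2.2500).
Solving J·Δ = −F gives Δ = (27.5000, 2.5000).
Then the next iterate is (p, q)₁ = (30.0000, 2.0000).

(30.0000, 2.0000)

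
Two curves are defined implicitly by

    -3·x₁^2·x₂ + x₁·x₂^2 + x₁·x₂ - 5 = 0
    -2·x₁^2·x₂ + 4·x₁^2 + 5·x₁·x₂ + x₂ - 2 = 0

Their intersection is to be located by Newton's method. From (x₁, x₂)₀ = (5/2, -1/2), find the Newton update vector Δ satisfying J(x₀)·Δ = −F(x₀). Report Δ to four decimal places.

(-0.9918, -0.1835)

At (5/2, -1/2): F = (3.7500, 22.5000).
Jacobian J = [[-6·x₁·x₂ + x₂^2 + x₂, -3·x₁^2 + 2·x₁·x₂ + x₁], [-4·x₁·x₂ + 8·x₁ + 5·x₂, -2·x₁^2 + 5·x₁ + 1]].
At the point, J = [[7.2500, -18.7500], [22.5000, 1.0000]] (det J = 429.1250).
Solving J·Δ = −F gives Δ = (-0.9918, -0.1835).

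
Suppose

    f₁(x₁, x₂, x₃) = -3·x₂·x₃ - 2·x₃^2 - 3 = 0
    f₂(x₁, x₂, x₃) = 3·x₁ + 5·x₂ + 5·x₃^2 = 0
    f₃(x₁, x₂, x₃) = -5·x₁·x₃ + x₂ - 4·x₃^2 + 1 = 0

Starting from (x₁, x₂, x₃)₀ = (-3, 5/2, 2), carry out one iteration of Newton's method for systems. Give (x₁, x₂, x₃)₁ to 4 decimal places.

At (-3, 5/2, 2): F = (-26.0000, 23.5000, 17.5000).
Jacobian J = [[0, -3·x₃, -3·x₂ - 4·x₃], [3, 5, 10·x₃], [-5·x₃, 1, -5·x₁ - 8·x₃]].
At the point, J = [[0.0000, -6.0000, -15.5000], [3.0000, 5.0000, 20.0000], [-10.0000, 1.0000, -1.0000]] (det J = 360.5000).
Solving J·Δ = −F gives Δ = (1.6616, -1.8467, -0.9626).
Then the next iterate is (x₁, x₂, x₃)₁ = (-1.3384, 0.6533, 1.0374).

(-1.3384, 0.6533, 1.0374)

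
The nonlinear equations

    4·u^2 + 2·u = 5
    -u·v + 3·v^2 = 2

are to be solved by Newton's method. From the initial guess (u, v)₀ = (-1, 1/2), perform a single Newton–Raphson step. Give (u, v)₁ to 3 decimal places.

(-1.500, 0.625)

At (-1, 1/2): F = (-3.000, -0.750).
Jacobian J = [[8·u + 2, 0], [-v, -u + 6·v]].
At the point, J = [[-6.000, 0.000], [-0.500, 4.000]] (det J = -24.000).
Solving J·Δ = −F gives Δ = (-0.500, 0.125).
Then the next iterate is (u, v)₁ = (-1.500, 0.625).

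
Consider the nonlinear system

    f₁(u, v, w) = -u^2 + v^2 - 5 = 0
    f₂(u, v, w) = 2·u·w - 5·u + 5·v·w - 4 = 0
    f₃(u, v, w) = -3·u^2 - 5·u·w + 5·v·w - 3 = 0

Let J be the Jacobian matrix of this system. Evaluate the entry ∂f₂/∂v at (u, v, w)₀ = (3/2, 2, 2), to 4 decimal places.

10.0000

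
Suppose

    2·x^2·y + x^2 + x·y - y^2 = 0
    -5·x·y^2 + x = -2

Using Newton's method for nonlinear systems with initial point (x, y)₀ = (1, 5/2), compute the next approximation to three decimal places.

(0.733, 1.693)

At (1, 5/2): F = (2.250, -28.250).
Jacobian J = [[4·x·y + 2·x + y, 2·x^2 + x - 2·y], [-5·y^2 + 1, -10·x·y]].
At the point, J = [[14.500, -2.000], [-30.250, -25.000]] (det J = -423.000).
Solving J·Δ = −F gives Δ = (-0.267, -0.807).
Then the next iterate is (x, y)₁ = (0.733, 1.693).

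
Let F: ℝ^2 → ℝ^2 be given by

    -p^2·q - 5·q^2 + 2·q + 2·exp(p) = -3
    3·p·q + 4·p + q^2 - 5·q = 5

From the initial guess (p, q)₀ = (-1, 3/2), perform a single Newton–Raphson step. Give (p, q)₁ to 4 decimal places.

(1.3168, 1.6886)

At (-1, 3/2): F = (-6.014241, -18.7500).
Jacobian J = [[-2·p·q + 2·exp(p), -p^2 - 10·q + 2], [3·q + 4, 3·p + 2·q - 5]].
At the point, J = [[3.735759, -14.0000], [8.5000, -5.0000]] (det J = 100.321206).
Solving J·Δ = −F gives Δ = (2.3168, 0.1886).
Then the next iterate is (p, q)₁ = (1.3168, 1.6886).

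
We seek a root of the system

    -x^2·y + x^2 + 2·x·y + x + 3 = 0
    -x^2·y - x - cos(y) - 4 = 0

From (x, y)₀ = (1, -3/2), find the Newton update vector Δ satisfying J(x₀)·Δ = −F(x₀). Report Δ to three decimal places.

(-0.428, -2.216)

At (1, -3/2): F = (3.500, -3.57074).
Jacobian J = [[-2·x·y + 2·x + 2·y + 1, -x^2 + 2·x], [-2·x·y - 1, -x^2 + sin(y)]].
At the point, J = [[3.000, 1.000], [2.000, -1.99749]] (det J = -7.99248).
Solving J·Δ = −F gives Δ = (-0.428, -2.216).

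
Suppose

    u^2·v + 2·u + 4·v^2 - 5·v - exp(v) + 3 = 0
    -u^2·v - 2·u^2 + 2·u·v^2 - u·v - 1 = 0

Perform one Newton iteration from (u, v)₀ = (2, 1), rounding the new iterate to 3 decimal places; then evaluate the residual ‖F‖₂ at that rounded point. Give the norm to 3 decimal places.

At (2, 1): F = (7.28172, -11.000).
Jacobian J = [[2·u·v + 2, u^2 + 8·v - exp(v) - 5], [-2·u·v - 4·u + 2·v^2 - v, -u^2 + 4·u·v - u]].
At the point, J = [[6.000, 4.28172], [-11.000, 2.000]] (det J = 59.09890).
Solving J·Δ = −F gives Δ = (-1.043, -0.239).
Then the next iterate is (u, v)₁ = (0.957, 0.761).
Re-evaluating at (0.957, 0.761): F = (1.98203, -3.14850), so ‖F‖₂ = 3.720.

3.720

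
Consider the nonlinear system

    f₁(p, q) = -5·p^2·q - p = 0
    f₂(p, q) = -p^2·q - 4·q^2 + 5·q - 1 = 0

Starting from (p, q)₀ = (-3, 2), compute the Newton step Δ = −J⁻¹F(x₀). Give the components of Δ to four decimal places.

At (-3, 2): F = (-87.0000, -25.0000).
Jacobian J = [[-10·p·q - 1, -5·p^2], [-2·p·q, -p^2 - 8·q + 5]].
At the point, J = [[59.0000, -45.0000], [12.0000, -20.0000]] (det J = -640.0000).
Solving J·Δ = −F gives Δ = (0.9609, -0.6734).

(0.9609, -0.6734)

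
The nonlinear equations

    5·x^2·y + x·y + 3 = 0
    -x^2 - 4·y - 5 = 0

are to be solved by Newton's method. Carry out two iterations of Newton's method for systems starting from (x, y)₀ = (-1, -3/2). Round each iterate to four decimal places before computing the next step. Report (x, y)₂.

At (-1, -3/2): F = (-3.0000, 0.0000).
Jacobian J = [[10·x·y + y, 5·x^2 + x], [-2·x, -4]].
At the point, J = [[13.5000, 4.0000], [2.0000, -4.0000]] (det J = -62.0000).
Solving J·Δ = −F gives Δ = (0.1935, 0.0968).
Then the next iterate is (x, y)₁ = (-0.8065, -1.4032).
Round to (-0.8065, -1.4032) and repeat: F = (-0.431822, -0.037642), J = [[9.913608, 2.445711], [1.6130, -4.0000]].
Δ = (0.0417, 0.0074), so (x, y)₂ = (-0.7648, -1.3958).

(-0.7648, -1.3958)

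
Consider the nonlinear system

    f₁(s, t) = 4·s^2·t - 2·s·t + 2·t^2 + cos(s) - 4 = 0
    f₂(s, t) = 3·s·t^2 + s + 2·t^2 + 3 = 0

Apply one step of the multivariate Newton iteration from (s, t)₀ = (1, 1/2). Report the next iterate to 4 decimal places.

(9.1206, -3.3922)

At (1, 1/2): F = (-1.959698, 5.2500).
Jacobian J = [[8·s·t - 2·t - sin(s), 4·s^2 - 2·s + 4·t], [3·t^2 + 1, 6·s·t + 4·t]].
At the point, J = [[2.158529, 4.0000], [1.7500, 5.0000]] (det J = 3.792645).
Solving J·Δ = −F gives Δ = (8.1206, -3.8922).
Then the next iterate is (s, t)₁ = (9.1206, -3.3922).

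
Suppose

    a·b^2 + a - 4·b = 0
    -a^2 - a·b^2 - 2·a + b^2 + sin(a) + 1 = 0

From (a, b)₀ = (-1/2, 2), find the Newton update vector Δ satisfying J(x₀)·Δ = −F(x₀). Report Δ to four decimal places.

(3.6799, 1.3166)

At (-1/2, 2): F = (-10.5000, 7.270574).
Jacobian J = [[b^2 + 1, 2·a·b - 4], [-2·a - b^2 + cos(a) - 2, -2·a·b + 2·b]].
At the point, J = [[5.0000, -6.0000], [-4.122417, 6.0000]] (det J = 5.265495).
Solving J·Δ = −F gives Δ = (3.6799, 1.3166).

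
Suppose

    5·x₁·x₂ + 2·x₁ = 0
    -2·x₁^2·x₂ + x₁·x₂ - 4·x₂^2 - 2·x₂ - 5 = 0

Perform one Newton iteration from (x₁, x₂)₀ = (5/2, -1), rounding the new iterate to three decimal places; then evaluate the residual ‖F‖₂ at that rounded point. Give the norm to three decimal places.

0.985

At (5/2, -1): F = (-7.500, 3.000).
Jacobian J = [[5·x₂ + 2, 5·x₁], [-4·x₁·x₂ + x₂, -2·x₁^2 + x₁ - 8·x₂ - 2]].
At the point, J = [[-3.000, 12.500], [9.000, -4.000]] (det J = -100.500).
Solving J·Δ = −F gives Δ = (-0.075, 0.582).
Then the next iterate is (x₁, x₂)₁ = (2.425, -0.418).
Re-evaluating at (2.425, -0.418): F = (-0.21825, -0.96034), so ‖F‖₂ = 0.985.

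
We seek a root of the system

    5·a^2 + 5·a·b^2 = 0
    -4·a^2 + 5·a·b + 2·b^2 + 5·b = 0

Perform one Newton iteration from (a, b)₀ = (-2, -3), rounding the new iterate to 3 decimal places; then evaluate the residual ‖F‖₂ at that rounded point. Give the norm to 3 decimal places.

At (-2, -3): F = (-70.000, 17.000).
Jacobian J = [[10·a + 5·b^2, 10·a·b], [-8·a + 5·b, 5·a + 4·b + 5]].
At the point, J = [[25.000, 60.000], [1.000, -17.000]] (det J = -485.000).
Solving J·Δ = −F gives Δ = (0.351, 1.021).
Then the next iterate is (a, b)₁ = (-1.649, -1.979).
Re-evaluating at (-1.649, -1.979): F = (-18.69505, 3.37793), so ‖F‖₂ = 18.998.

18.998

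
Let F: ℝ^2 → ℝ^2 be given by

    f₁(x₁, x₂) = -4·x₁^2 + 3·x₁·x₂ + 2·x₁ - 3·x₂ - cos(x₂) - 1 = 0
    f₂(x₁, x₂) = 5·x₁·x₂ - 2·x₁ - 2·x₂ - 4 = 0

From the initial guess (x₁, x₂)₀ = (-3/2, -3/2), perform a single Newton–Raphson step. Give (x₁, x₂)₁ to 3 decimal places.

At (-3/2, -3/2): F = (-1.82074, 13.250).
Jacobian J = [[-8·x₁ + 3·x₂ + 2, 3·x₁ + sin(x₂) - 3], [5·x₂ - 2, 5·x₁ - 2]].
At the point, J = [[9.500, -8.49749], [-9.500, -9.500]] (det J = -170.97620).
Solving J·Δ = −F gives Δ = (0.760, 0.635).
Then the next iterate is (x₁, x₂)₁ = (-0.740, -0.865).

(-0.740, -0.865)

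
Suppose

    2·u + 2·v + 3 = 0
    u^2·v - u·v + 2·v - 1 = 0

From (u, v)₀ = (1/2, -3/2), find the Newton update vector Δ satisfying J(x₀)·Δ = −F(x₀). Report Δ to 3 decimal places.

(-2.571, 2.071)

At (1/2, -3/2): F = (1.000, -3.625).
Jacobian J = [[2, 2], [2·u·v - v, u^2 - u + 2]].
At the point, J = [[2.000, 2.000], [0.000, 1.750]] (det J = 3.500).
Solving J·Δ = −F gives Δ = (-2.571, 2.071).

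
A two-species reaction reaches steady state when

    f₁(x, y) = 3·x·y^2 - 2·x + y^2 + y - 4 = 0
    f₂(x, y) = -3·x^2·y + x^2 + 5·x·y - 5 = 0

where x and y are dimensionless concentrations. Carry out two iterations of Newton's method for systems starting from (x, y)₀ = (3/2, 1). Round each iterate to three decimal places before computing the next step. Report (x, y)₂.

At (3/2, 1): F = (-0.500, -2.000).
Jacobian J = [[3·y^2 - 2, 6·x·y + 2·y + 1], [-6·x·y + 2·x + 5·y, -3·x^2 + 5·x]].
At the point, J = [[1.000, 12.000], [-1.000, 0.750]] (det J = 12.750).
Solving J·Δ = −F gives Δ = (-1.853, 0.196).
Then the next iterate is (x, y)₁ = (-0.353, 1.196).
Round to (-0.353, 1.196) and repeat: F = (-2.18239, -7.43343), J = [[2.29125, 0.85887], [7.80713, -2.13883]].
Δ = (0.952, 0.001), so (x, y)₂ = (0.599, 1.197).

(0.599, 1.197)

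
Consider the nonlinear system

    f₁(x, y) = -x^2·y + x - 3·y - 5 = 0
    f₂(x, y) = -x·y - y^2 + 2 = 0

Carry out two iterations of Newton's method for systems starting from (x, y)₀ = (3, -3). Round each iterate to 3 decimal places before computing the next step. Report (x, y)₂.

(0.823, -1.828)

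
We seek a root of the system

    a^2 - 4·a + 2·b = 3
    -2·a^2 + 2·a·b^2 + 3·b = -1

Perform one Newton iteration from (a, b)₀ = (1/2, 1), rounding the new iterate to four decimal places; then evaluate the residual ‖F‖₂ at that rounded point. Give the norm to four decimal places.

At (1/2, 1): F = (-2.7500, 4.5000).
Jacobian J = [[2·a - 4, 2], [-4·a + 2·b^2, 4·a·b + 3]].
At the point, J = [[-3.0000, 2.0000], [0.0000, 5.0000]] (det J = -15.0000).
Solving J·Δ = −F gives Δ = (-1.5167, -0.9000).
Then the next iterate is (a, b)₁ = (-1.0167, 0.1000).
Re-evaluating at (-1.0167, 0.1000): F = (2.300479, -0.787692), so ‖F‖₂ = 2.4316.

2.4316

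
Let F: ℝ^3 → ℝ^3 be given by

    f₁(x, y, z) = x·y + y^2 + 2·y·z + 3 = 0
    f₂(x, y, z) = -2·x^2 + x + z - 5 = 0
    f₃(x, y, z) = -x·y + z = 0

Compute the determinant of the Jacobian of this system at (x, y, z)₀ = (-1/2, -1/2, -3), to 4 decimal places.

17.5000

J = [[y, x + 2·y + 2·z, 2·y], [-4·x + 1, 0, 1], [-y, -x, 1]].
At the point, J = [[-0.5000, -7.5000, -1.0000], [3.0000, 0.0000, 1.0000], [0.5000, 0.5000, 1.0000]].
det J = 17.5000.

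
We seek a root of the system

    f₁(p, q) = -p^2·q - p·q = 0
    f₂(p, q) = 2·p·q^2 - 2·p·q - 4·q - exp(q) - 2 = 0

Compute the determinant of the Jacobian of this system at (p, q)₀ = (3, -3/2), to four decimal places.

-206.3429

J = [[-2·p·q - q, -p^2 - p], [2·q^2 - 2·q, 4·p·q - 2·p - exp(q) - 4]].
At the point, J = [[10.5000, -12.0000], [7.5000, -28.223130]].
det J = -206.3429.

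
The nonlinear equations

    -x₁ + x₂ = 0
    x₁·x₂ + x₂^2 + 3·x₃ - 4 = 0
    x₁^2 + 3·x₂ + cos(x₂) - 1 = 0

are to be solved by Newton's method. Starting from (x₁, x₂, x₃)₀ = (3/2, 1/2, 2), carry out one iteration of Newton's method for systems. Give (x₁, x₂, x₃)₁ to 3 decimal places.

(0.386, 0.386, 1.280)

At (3/2, 1/2, 2): F = (-1.000, 3.000, 3.62758).
Jacobian J = [[-1, 1, 0], [x₂, x₁ + 2·x₂, 3], [2·x₁, -sin(x₂) + 3, 0]].
At the point, J = [[-1.000, 1.000, 0.000], [0.500, 2.500, 3.000], [3.000, 2.52057, 0.000]] (det J = 16.56172).
Solving J·Δ = −F gives Δ = (-1.114, -0.114, -0.720).
Then the next iterate is (x₁, x₂, x₃)₁ = (0.386, 0.386, 1.280).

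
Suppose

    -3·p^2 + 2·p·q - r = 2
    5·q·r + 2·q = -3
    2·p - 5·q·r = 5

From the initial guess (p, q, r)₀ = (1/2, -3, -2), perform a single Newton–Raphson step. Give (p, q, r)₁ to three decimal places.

(0.483, 0.517, -2.076)

At (1/2, -3, -2): F = (-3.750, 27.000, -34.000).
Jacobian J = [[-6·p + 2·q, 2·p, -1], [0, 5·r + 2, 5·q], [2, -5·r, -5·q]].
At the point, J = [[-9.000, 1.000, -1.000], [0.000, -8.000, -15.000], [2.000, 10.000, 15.000]] (det J = -316.000).
Solving J·Δ = −F gives Δ = (-0.017, 3.517, -0.076).
Then the next iterate is (p, q, r)₁ = (0.483, 0.517, -2.076).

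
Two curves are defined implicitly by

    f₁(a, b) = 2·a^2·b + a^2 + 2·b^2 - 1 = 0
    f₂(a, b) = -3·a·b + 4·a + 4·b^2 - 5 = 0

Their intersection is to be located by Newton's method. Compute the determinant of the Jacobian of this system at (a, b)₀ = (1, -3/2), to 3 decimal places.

94.000

J = [[4·a·b + 2·a, 2·a^2 + 4·b], [-3·b + 4, -3·a + 8·b]].
At the point, J = [[-4.000, -4.000], [8.500, -15.000]].
det J = 94.000.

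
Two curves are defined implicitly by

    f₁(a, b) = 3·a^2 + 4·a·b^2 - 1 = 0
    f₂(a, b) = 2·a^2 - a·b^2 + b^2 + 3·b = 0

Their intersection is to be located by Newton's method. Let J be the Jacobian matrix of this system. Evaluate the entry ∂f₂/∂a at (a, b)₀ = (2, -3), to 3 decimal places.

∂f₂/∂a = 4·a - b^2.
At (2, -3) this is -1.000.

-1.000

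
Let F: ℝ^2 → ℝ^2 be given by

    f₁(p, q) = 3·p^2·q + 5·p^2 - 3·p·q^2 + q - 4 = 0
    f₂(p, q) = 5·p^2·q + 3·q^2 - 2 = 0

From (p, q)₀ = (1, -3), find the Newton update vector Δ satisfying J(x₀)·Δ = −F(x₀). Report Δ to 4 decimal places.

(-0.2457, 1.3363)

At (1, -3): F = (-38.0000, 10.0000).
Jacobian J = [[6·p·q + 10·p - 3·q^2, 3·p^2 - 6·p·q + 1], [10·p·q, 5·p^2 + 6·q]].
At the point, J = [[-35.0000, 22.0000], [-30.0000, -13.0000]] (det J = 1115.0000).
Solving J·Δ = −F gives Δ = (-0.2457, 1.3363).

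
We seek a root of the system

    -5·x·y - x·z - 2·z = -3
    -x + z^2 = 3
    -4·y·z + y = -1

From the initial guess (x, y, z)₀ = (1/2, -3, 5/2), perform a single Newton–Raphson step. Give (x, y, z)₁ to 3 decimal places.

At (1/2, -3, 5/2): F = (4.250, 2.750, 28.000).
Jacobian J = [[-5·y - z, -5·x, -x - 2], [-1, 0, 2·z], [0, -4·z + 1, -4·y]].
At the point, J = [[12.500, -2.500, -2.500], [-1.000, 0.000, 5.000], [0.000, -9.000, 12.000]] (det J = 510.000).
Solving J·Δ = −F gives Δ = (0.028, 2.385, -0.544).
Then the next iterate is (x, y, z)₁ = (0.528, -0.615, 1.956).

(0.528, -0.615, 1.956)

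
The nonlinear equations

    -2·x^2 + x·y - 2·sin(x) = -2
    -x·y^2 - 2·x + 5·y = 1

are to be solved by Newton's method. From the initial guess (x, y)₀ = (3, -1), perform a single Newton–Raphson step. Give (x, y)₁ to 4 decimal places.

(1.5109, -0.0425)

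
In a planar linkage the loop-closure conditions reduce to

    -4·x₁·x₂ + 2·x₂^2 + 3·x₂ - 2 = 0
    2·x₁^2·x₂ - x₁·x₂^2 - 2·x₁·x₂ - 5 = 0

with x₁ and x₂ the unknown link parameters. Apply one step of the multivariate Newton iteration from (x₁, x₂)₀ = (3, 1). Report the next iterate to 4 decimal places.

At (3, 1): F = (-9.0000, 4.0000).
Jacobian J = [[-4·x₂, -4·x₁ + 4·x₂ + 3], [4·x₁·x₂ - x₂^2 - 2·x₂, 2·x₁^2 - 2·x₁·x₂ - 2·x₁]].
At the point, J = [[-4.0000, -5.0000], [9.0000, 6.0000]] (det J = 21.0000).
Solving J·Δ = −F gives Δ = (1.6190, -3.0952).
Then the next iterate is (x₁, x₂)₁ = (4.6190, -2.0952).

(4.6190, -2.0952)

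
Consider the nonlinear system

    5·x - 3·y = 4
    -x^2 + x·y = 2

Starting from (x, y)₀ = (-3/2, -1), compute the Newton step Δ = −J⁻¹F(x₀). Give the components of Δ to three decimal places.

(3.000, 2.167)

At (-3/2, -1): F = (-8.500, -2.750).
Jacobian J = [[5, -3], [-2·x + y, x]].
At the point, J = [[5.000, -3.000], [2.000, -1.500]] (det J = -1.500).
Solving J·Δ = −F gives Δ = (3.000, 2.167).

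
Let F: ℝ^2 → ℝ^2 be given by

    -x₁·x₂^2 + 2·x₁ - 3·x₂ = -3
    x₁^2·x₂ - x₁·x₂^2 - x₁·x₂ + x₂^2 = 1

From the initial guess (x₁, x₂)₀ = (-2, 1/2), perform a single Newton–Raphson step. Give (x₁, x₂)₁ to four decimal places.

At (-2, 1/2): F = (-2.0000, 2.7500).
Jacobian J = [[-x₂^2 + 2, -2·x₁·x₂ - 3], [2·x₁·x₂ - x₂^2 - x₂, x₁^2 - 2·x₁·x₂ - x₁ + 2·x₂]].
At the point, J = [[1.7500, -1.0000], [-2.7500, 9.0000]] (det J = 13.0000).
Solving J·Δ = −F gives Δ = (1.1731, 0.0529).
Then the next iterate is (x₁, x₂)₁ = (-0.8269, 0.5529).

(-0.8269, 0.5529)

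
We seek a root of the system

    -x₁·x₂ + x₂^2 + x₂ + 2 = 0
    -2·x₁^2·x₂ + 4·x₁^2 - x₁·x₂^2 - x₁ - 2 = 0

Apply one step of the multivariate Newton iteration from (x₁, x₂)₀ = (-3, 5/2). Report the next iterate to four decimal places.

(5.0800, 2.7167)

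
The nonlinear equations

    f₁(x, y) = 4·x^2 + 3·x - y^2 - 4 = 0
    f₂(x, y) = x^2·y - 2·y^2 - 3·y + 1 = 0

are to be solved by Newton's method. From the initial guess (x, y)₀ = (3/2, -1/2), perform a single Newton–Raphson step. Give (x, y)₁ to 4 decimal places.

(0.9722, -1.8333)

At (3/2, -1/2): F = (9.2500, 0.8750).
Jacobian J = [[8·x + 3, -2·y], [2·x·y, x^2 - 4·y - 3]].
At the point, J = [[15.0000, 1.0000], [-1.5000, 1.2500]] (det J = 20.2500).
Solving J·Δ = −F gives Δ = (-0.5278, -1.3333).
Then the next iterate is (x, y)₁ = (0.9722, -1.8333).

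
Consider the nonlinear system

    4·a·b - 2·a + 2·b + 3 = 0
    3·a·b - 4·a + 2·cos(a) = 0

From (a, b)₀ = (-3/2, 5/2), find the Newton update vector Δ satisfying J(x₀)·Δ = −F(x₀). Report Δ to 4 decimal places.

(-0.1736, -1.3472)

At (-3/2, 5/2): F = (-4.0000, -5.108526).
Jacobian J = [[4·b - 2, 4·a + 2], [3·b - 2·sin(a) - 4, 3·a]].
At the point, J = [[8.0000, -4.0000], [5.494990, -4.5000]] (det J = -14.020040).
Solving J·Δ = −F gives Δ = (-0.1736, -1.3472).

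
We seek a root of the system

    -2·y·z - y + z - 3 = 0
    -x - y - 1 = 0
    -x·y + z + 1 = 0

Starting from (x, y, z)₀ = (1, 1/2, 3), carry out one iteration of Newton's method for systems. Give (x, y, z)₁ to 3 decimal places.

(-1.000, 0.000, -2.000)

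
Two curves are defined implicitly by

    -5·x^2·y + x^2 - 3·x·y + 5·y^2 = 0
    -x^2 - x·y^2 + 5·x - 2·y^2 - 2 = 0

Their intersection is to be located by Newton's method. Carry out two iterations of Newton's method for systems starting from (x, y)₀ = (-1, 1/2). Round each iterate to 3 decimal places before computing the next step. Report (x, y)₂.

(0.374, -0.099)

At (-1, 1/2): F = (1.250, -8.250).
Jacobian J = [[-10·x·y + 2·x - 3·y, -5·x^2 - 3·x + 10·y], [-2·x - y^2 + 5, -2·x·y - 4·y]].
At the point, J = [[1.500, 3.000], [6.750, -1.000]] (det J = -21.750).
Solving J·Δ = −F gives Δ = (1.080, -0.957).
Then the next iterate is (x, y)₁ = (0.080, -0.457).
Round to (0.080, -0.457) and repeat: F = (1.17495, -2.04081), J = [[1.89660, -4.842], [4.63115, 1.90112]].
Δ = (0.294, 0.358), so (x, y)₂ = (0.374, -0.099).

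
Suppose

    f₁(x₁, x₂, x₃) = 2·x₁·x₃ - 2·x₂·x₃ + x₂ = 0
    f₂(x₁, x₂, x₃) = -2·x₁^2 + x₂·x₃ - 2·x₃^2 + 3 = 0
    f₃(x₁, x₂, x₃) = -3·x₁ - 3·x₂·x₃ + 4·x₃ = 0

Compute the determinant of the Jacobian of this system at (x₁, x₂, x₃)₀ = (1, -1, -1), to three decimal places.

29.000

J = [[2·x₃, -2·x₃ + 1, 2·x₁ - 2·x₂], [-4·x₁, x₃, x₂ - 4·x₃], [-3, -3·x₃, -3·x₂ + 4]].
At the point, J = [[-2.000, 3.000, 4.000], [-4.000, -1.000, 3.000], [-3.000, 3.000, 7.000]].
det J = 29.000.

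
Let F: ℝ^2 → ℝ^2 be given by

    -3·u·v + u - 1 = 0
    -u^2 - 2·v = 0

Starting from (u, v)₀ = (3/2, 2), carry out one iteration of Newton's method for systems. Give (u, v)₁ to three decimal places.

(-1.679, 3.643)

At (3/2, 2): F = (-8.500, -6.250).
Jacobian J = [[-3·v + 1, -3·u], [-2·u, -2]].
At the point, J = [[-5.000, -4.500], [-3.000, -2.000]] (det J = -3.500).
Solving J·Δ = −F gives Δ = (-3.179, 1.643).
Then the next iterate is (u, v)₁ = (-1.679, 3.643).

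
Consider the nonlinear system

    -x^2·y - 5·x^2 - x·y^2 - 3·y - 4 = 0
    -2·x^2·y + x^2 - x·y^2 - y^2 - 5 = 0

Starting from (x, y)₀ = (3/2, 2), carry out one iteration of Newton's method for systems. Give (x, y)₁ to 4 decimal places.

(0.5026, 1.3942)

At (3/2, 2): F = (-31.7500, -21.7500).
Jacobian J = [[-2·x·y - 10·x - y^2, -x^2 - 2·x·y - 3], [-4·x·y + 2·x - y^2, -2·x^2 - 2·x·y - 2·y]].
At the point, J = [[-25.0000, -11.2500], [-13.0000, -14.5000]] (det J = 216.2500).
Solving J·Δ = −F gives Δ = (-0.9974, -0.6058).
Then the next iterate is (x, y)₁ = (0.5026, 1.3942).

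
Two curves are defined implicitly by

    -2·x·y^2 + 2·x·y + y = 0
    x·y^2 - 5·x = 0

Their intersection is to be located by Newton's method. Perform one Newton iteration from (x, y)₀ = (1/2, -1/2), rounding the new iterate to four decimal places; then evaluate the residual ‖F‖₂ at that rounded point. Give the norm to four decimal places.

0.3364

At (1/2, -1/2): F = (-1.2500, -2.3750).
Jacobian J = [[-2·y^2 + 2·y, -4·x·y + 2·x + 1], [y^2 - 5, 2·x·y]].
At the point, J = [[-1.5000, 3.0000], [-4.7500, -0.5000]] (det J = 15.0000).
Solving J·Δ = −F gives Δ = (-0.5167, 0.1583).
Then the next iterate is (x, y)₁ = (-0.0167, -0.3417).
Re-evaluating at (-0.0167, -0.3417): F = (-0.326387, 0.081550), so ‖F‖₂ = 0.3364.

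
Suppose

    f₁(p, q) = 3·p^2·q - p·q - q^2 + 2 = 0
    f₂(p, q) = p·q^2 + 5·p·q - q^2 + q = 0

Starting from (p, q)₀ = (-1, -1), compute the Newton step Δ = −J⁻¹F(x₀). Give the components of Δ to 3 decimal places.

At (-1, -1): F = (-3.000, 2.000).
Jacobian J = [[6·p·q - q, 3·p^2 - p - 2·q], [q^2 + 5·q, 2·p·q + 5·p - 2·q + 1]].
At the point, J = [[7.000, 6.000], [-4.000, 0.000]] (det J = 24.000).
Solving J·Δ = −F gives Δ = (0.500, -0.083).

(0.500, -0.083)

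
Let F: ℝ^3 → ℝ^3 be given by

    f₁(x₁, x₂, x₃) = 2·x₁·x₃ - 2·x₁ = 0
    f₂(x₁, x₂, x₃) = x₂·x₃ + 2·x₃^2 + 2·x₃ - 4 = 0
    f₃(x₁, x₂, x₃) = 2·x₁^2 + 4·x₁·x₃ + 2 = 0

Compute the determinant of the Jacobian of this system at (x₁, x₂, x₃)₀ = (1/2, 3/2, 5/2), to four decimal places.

J = [[2·x₃ - 2, 0, 2·x₁], [0, x₃, x₂ + 4·x₃ + 2], [4·x₁ + 4·x₃, 0, 4·x₁]].
At the point, J = [[3.0000, 0.0000, 1.0000], [0.0000, 2.5000, 13.5000], [12.0000, 0.0000, 2.0000]].
det J = -15.0000.

-15.0000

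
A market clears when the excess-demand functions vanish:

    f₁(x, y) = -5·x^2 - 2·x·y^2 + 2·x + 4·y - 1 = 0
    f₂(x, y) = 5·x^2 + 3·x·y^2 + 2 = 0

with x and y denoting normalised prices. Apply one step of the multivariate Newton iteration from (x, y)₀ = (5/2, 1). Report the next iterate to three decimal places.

At (5/2, 1): F = (-28.250, 40.750).
Jacobian J = [[-10·x - 2·y^2 + 2, -4·x·y + 4], [10·x + 3·y^2, 6·x·y]].
At the point, J = [[-25.000, -6.000], [28.000, 15.000]] (det J = -207.000).
Solving J·Δ = −F gives Δ = (-0.866, -1.100).
Then the next iterate is (x, y)₁ = (1.634, -0.100).

(1.634, -0.100)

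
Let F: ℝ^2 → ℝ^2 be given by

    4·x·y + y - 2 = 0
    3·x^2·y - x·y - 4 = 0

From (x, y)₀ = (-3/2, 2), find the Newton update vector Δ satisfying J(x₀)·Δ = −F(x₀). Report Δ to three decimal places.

At (-3/2, 2): F = (-12.000, 12.500).
Jacobian J = [[4·y, 4·x + 1], [6·x·y - y, 3·x^2 - x]].
At the point, J = [[8.000, -5.000], [-20.000, 8.250]] (det J = -34.000).
Solving J·Δ = −F gives Δ = (-1.074, -4.118).

(-1.074, -4.118)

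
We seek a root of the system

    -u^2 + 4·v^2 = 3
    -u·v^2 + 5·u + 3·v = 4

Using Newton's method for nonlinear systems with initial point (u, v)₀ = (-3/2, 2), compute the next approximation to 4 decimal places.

(-9.5682, 2.8409)

At (-3/2, 2): F = (10.7500, 0.5000).
Jacobian J = [[-2·u, 8·v], [-v^2 + 5, -2·u·v + 3]].
At the point, J = [[3.0000, 16.0000], [1.0000, 9.0000]] (det J = 11.0000).
Solving J·Δ = −F gives Δ = (-8.0682, 0.8409).
Then the next iterate is (u, v)₁ = (-9.5682, 2.8409).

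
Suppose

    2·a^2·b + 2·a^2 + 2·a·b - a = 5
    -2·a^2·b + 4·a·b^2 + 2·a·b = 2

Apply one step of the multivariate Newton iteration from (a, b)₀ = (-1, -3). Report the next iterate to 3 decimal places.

(1.000, -3.500)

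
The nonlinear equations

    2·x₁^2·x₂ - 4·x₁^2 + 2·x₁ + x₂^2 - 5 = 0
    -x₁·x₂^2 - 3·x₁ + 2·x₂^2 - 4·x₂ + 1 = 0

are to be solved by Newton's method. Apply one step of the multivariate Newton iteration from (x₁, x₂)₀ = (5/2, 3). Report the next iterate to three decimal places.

(0.507, 3.130)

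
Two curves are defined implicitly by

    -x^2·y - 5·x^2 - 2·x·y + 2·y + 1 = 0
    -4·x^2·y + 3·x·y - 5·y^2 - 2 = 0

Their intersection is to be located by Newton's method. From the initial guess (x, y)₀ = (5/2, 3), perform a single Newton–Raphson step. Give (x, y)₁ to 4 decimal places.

At (5/2, 3): F = (-58.0000, -99.5000).
Jacobian J = [[-2·x·y - 10·x - 2·y, -x^2 - 2·x + 2], [-8·x·y + 3·y, -4·x^2 + 3·x - 10·y]].
At the point, J = [[-46.0000, -9.2500], [-51.0000, -47.5000]] (det J = 1713.2500).
Solving J·Δ = −F gives Δ = (-1.0708, -0.9450).
Then the next iterate is (x, y)₁ = (1.4292, 2.0550).

(1.4292, 2.0550)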